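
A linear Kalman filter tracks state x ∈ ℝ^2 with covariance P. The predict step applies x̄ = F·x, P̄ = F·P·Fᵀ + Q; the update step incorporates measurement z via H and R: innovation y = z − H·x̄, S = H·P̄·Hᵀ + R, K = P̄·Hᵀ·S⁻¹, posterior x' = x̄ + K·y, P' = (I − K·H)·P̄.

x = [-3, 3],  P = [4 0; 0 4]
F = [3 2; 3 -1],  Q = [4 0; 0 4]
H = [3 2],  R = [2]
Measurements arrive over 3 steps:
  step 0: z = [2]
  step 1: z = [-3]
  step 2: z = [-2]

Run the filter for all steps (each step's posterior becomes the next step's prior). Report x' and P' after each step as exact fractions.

step 0: x̄ = F·x = [-3, -12]
step 0: P̄ = F·P·Fᵀ + Q = [56 28; 28 44]
step 0: y = z − H·x̄ = [35]
step 0: S = H·P̄·Hᵀ + R = [1018]
step 0: K = P̄·Hᵀ·S⁻¹ = [112/509; 86/509]
step 0: x' = x̄ + K·y = [2393/509, -3098/509]
step 0: P' = (I − K·H)·P̄ = [3416/509 -5012/509; -5012/509 7604/509]
step 1: x̄ = F·x = [983/509, 10277/509]
step 1: P̄ = F·P·Fᵀ + Q = [3052/509 500/509; 500/509 70456/509]
step 1: y = z − H·x̄ = [-25030/509]
step 1: S = H·P̄·Hᵀ + R = [316310/509]
step 1: K = P̄·Hᵀ·S⁻¹ = [5078/158155; 71206/158155]
step 1: x' = x̄ + K·y = [11145/31631, -61661/31631]
step 1: P' = (I − K·H)·P̄ = [846988/158155 -1265404/158155; -1265404/158155 1969312/158155]
step 2: x̄ = F·x = [-89887/31631, 95096/31631]
step 2: P̄ = F·P·Fᵀ + Q = [947912/158155 -111944/158155; -111944/158155 17817248/158155]
step 2: y = z − H·x̄ = [16207/31631]
step 2: S = H·P̄·Hᵀ + R = [78773182/158155]
step 2: K = P̄·Hᵀ·S⁻¹ = [1309924/39386591; 17649332/39386591]
step 2: x' = x̄ + K·y = [-111255179/39386591, 127455660/39386591]
step 2: P' = (I − K·H)·P̄ = [214367048/39386591 -320240648/39386591; -320240648/39386591 498010304/39386591]

step 0: x' = [2393/509, -3098/509], P' = [3416/509 -5012/509; -5012/509 7604/509]
step 1: x' = [11145/31631, -61661/31631], P' = [846988/158155 -1265404/158155; -1265404/158155 1969312/158155]
step 2: x' = [-111255179/39386591, 127455660/39386591], P' = [214367048/39386591 -320240648/39386591; -320240648/39386591 498010304/39386591]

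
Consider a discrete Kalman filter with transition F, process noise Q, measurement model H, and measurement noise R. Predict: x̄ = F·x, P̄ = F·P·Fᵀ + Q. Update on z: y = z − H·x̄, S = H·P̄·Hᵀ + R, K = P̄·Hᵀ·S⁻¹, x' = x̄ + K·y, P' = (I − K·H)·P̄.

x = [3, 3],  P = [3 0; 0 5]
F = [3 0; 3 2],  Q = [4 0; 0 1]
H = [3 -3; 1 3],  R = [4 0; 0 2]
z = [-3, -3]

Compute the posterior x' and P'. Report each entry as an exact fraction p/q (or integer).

x' = [-511/353, -8526/18709]
P' = [389/1059 15/353; 15/353 2847/18709]

x̄ = F·x = [9, 15]
P̄ = F·P·Fᵀ + Q = [31 27; 27 48]
y = z − H·x̄ = [15, -57]
S = H·P̄·Hᵀ + R = [229 -177; -177 627]
K = P̄·Hᵀ·S⁻¹ = [86/353 262/1059; -1539/18709 4668/18709]
x' = x̄ + K·y = [-511/353, -8526/18709]
P' = (I − K·H)·P̄ = [389/1059 15/353; 15/353 2847/18709]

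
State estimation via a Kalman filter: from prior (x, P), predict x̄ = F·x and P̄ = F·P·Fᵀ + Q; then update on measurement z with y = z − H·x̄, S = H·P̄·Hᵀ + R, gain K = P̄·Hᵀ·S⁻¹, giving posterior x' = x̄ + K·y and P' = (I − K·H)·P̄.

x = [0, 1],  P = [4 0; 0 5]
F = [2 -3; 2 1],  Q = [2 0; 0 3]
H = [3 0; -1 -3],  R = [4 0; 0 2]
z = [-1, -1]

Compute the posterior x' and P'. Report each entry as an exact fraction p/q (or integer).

x̄ = F·x = [-3, 1]
P̄ = F·P·Fᵀ + Q = [63 1; 1 24]
y = z − H·x̄ = [8, -1]
S = H·P̄·Hᵀ + R = [571 -198; -198 287]
K = P̄·Hᵀ·S⁻¹ = [41175/124673 -264/124673; -13593/124673 -41089/124673]
x' = x̄ + K·y = [-44355/124673, 57018/124673]
P' = (I − K·H)·P̄ = [54900/124673 -18124/124673; -18124/124673 33434/124673]

x' = [-44355/124673, 57018/124673]
P' = [54900/124673 -18124/124673; -18124/124673 33434/124673]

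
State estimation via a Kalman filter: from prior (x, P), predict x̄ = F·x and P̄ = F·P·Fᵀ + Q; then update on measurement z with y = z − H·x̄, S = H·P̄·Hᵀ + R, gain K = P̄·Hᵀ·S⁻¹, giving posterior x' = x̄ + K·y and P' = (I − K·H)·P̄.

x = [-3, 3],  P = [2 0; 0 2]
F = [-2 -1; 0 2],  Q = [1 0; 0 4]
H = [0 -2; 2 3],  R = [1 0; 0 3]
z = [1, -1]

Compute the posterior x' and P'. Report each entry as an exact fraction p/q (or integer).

x̄ = F·x = [3, 6]
P̄ = F·P·Fᵀ + Q = [11 -4; -4 12]
y = z − H·x̄ = [13, -25]
S = H·P̄·Hᵀ + R = [49 -56; -56 107]
K = P̄·Hᵀ·S⁻¹ = [1416/2107 134/301; -1000/2107 4/301]
x' = x̄ + K·y = [1279/2107, -1058/2107]
P' = (I − K·H)·P̄ = [2469/2107 -708/2107; -708/2107 500/2107]

x' = [1279/2107, -1058/2107]
P' = [2469/2107 -708/2107; -708/2107 500/2107]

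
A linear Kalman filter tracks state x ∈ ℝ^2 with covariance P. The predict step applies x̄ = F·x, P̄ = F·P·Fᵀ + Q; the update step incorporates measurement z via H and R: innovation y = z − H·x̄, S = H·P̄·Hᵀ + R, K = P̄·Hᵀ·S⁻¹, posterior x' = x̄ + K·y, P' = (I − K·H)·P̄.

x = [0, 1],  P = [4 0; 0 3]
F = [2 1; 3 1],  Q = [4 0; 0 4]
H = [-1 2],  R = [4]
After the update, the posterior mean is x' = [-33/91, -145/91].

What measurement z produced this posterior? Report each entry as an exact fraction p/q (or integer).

x̄ = F·x = [1, 1]
P̄ = F·P·Fᵀ + Q = [23 27; 27 43]
S = H·P̄·Hᵀ + R = [91]
K = P̄·Hᵀ·S⁻¹ = [31/91; 59/91]
x' − x̄ = [-124/91, -236/91] = K·y
y = (KᵀK)⁻¹·Kᵀ·(x' − x̄) = [-4]
z = y + H·x̄ = [-4] + [1] = [-3]

z = [-3]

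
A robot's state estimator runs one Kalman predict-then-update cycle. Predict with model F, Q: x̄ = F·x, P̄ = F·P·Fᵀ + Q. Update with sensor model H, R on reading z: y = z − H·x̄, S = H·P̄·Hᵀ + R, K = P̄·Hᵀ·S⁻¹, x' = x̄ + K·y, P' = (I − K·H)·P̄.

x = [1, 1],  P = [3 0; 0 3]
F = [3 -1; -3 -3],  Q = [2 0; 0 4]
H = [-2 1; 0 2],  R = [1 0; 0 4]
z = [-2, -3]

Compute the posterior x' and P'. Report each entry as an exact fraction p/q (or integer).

x' = [1429/6445, -10081/6445]
P' = [3096/6445 3046/6445; 3046/6445 6186/6445]

x̄ = F·x = [2, -6]
P̄ = F·P·Fᵀ + Q = [32 -18; -18 58]
y = z − H·x̄ = [8, 9]
S = H·P̄·Hᵀ + R = [259 188; 188 236]
K = P̄·Hᵀ·S⁻¹ = [-3146/6445 1523/6445; 94/6445 3093/6445]
x' = x̄ + K·y = [1429/6445, -10081/6445]
P' = (I − K·H)·P̄ = [3096/6445 3046/6445; 3046/6445 6186/6445]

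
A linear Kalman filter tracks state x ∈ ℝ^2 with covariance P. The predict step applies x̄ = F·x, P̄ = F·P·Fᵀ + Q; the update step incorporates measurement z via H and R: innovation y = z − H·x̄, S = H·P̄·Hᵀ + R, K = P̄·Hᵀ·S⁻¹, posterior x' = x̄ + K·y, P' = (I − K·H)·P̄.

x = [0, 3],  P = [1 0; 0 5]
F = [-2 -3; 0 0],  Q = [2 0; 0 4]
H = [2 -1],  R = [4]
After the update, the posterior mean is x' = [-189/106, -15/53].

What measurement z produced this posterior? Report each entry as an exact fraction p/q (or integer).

x̄ = F·x = [-9, 0]
P̄ = F·P·Fᵀ + Q = [51 0; 0 4]
S = H·P̄·Hᵀ + R = [212]
K = P̄·Hᵀ·S⁻¹ = [51/106; -1/53]
x' − x̄ = [765/106, -15/53] = K·y
y = (KᵀK)⁻¹·Kᵀ·(x' − x̄) = [15]
z = y + H·x̄ = [15] + [-18] = [-3]

z = [-3]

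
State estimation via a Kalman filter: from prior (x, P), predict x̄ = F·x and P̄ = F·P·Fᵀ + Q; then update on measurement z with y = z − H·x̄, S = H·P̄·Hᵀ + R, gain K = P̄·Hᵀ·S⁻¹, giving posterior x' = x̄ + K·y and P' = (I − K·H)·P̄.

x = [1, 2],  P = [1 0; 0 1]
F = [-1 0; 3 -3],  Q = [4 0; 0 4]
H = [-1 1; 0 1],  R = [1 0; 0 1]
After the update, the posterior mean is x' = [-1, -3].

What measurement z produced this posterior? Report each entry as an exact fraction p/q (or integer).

z = [-2, -3]

x̄ = F·x = [-1, -3]
P̄ = F·P·Fᵀ + Q = [5 -3; -3 22]
S = H·P̄·Hᵀ + R = [34 25; 25 23]
K = P̄·Hᵀ·S⁻¹ = [-109/157 98/157; 25/157 123/157]
x' − x̄ = [0, 0] = K·y
y = (KᵀK)⁻¹·Kᵀ·(x' − x̄) = [0, 0]
z = y + H·x̄ = [0, 0] + [-2, -3] = [-2, -3]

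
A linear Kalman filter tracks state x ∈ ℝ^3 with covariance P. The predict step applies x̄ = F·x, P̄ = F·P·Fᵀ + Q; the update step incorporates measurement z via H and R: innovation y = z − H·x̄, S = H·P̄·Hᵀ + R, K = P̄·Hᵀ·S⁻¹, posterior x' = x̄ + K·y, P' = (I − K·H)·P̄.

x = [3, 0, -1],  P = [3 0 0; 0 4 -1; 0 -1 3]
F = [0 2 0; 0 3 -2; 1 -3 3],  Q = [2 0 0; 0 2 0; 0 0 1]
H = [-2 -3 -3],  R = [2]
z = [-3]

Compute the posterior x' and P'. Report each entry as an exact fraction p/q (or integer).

x' = [-90/131, 157/131, 36/131]
P' = [1458/131 2618/131 -3570/131; 2618/131 6897/131 -8619/131; -3570/131 -8619/131 10991/131]

x̄ = F·x = [0, 2, 0]
P̄ = F·P·Fᵀ + Q = [18 28 -30; 28 62 -69; -30 -69 85]
y = z − H·x̄ = [3]
S = H·P̄·Hᵀ + R = [131]
K = P̄·Hᵀ·S⁻¹ = [-30/131; -35/131; 12/131]
x' = x̄ + K·y = [-90/131, 157/131, 36/131]
P' = (I − K·H)·P̄ = [1458/131 2618/131 -3570/131; 2618/131 6897/131 -8619/131; -3570/131 -8619/131 10991/131]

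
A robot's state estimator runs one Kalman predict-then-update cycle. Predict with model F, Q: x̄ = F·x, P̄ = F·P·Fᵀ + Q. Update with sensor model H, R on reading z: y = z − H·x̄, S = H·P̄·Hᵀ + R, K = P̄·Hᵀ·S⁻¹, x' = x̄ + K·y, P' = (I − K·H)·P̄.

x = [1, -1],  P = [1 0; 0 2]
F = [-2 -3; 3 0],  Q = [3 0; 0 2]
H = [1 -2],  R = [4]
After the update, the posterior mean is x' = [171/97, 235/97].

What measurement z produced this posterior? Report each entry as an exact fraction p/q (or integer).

x̄ = F·x = [1, 3]
P̄ = F·P·Fᵀ + Q = [25 -6; -6 11]
S = H·P̄·Hᵀ + R = [97]
K = P̄·Hᵀ·S⁻¹ = [37/97; -28/97]
x' − x̄ = [74/97, -56/97] = K·y
y = (KᵀK)⁻¹·Kᵀ·(x' − x̄) = [2]
z = y + H·x̄ = [2] + [-5] = [-3]

z = [-3]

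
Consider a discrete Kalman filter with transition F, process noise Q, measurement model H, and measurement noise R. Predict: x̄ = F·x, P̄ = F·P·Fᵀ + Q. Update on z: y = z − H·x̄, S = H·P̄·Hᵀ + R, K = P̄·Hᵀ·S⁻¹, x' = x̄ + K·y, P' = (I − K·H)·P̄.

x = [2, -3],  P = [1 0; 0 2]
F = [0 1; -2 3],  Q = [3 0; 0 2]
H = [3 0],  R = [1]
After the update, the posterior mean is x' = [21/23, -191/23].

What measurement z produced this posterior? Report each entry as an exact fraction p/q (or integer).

x̄ = F·x = [-3, -13]
P̄ = F·P·Fᵀ + Q = [5 6; 6 24]
S = H·P̄·Hᵀ + R = [46]
K = P̄·Hᵀ·S⁻¹ = [15/46; 9/23]
x' − x̄ = [90/23, 108/23] = K·y
y = (KᵀK)⁻¹·Kᵀ·(x' − x̄) = [12]
z = y + H·x̄ = [12] + [-9] = [3]

z = [3]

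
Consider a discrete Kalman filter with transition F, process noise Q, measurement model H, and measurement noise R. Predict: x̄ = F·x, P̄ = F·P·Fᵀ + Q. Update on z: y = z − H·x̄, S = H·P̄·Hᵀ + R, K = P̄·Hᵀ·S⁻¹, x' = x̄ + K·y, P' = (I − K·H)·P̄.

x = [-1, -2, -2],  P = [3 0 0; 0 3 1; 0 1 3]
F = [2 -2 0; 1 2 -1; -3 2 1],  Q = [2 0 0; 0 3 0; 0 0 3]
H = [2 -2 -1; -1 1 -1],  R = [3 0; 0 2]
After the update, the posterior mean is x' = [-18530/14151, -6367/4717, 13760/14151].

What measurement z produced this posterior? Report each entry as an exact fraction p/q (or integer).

x̄ = F·x = [2, -3, -3]
P̄ = F·P·Fᵀ + Q = [26 -4 -32; -4 17 0; -32 0 49]
S = H·P̄·Hᵀ + R = [384 -21; -21 38]
K = P̄·Hᵀ·S⁻¹ = [3538/14151 900/4717; -385/4717 2394/4717; -4651/14151 -2967/4717]
x' − x̄ = [-46832/14151, 7784/4717, 56213/14151] = K·y
y = (KᵀK)⁻¹·Kᵀ·(x' − x̄) = [-14, 1]
z = y + H·x̄ = [-14, 1] + [13, -2] = [-1, -1]

z = [-1, -1]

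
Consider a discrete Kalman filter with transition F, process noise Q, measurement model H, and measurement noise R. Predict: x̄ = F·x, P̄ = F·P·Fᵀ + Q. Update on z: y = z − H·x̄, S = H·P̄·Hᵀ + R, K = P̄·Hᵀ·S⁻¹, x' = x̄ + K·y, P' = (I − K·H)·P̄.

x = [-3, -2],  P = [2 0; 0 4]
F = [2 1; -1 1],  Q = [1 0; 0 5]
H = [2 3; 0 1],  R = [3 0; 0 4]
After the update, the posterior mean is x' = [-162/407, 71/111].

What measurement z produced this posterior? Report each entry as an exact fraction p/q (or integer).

z = [2, -3]

x̄ = F·x = [-8, 1]
P̄ = F·P·Fᵀ + Q = [13 0; 0 11]
S = H·P̄·Hᵀ + R = [154 33; 33 15]
K = P̄·Hᵀ·S⁻¹ = [130/407 -26/37; 4/37 55/111]
x' − x̄ = [3094/407, -40/111] = K·y
y = (KᵀK)⁻¹·Kᵀ·(x' − x̄) = [15, -4]
z = y + H·x̄ = [15, -4] + [-13, 1] = [2, -3]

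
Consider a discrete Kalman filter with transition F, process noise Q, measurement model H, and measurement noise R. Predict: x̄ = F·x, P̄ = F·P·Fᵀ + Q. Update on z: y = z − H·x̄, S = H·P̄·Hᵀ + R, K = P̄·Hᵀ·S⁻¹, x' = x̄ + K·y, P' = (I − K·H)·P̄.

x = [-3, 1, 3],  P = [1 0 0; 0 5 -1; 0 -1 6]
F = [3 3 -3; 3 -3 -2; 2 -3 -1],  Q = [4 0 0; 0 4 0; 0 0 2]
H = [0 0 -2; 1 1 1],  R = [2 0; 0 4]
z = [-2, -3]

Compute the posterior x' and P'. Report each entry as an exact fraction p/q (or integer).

x̄ = F·x = [-15, -18, -12]
P̄ = F·P·Fᵀ + Q = [130 -3 -27; -3 70 54; -27 54 51]
y = z − H·x̄ = [-26, 42]
S = H·P̄·Hᵀ + R = [206 -156; -156 303]
K = P̄·Hᵀ·S⁻¹ = [5327/6347 14512/19041; -4/11 7/33; -3123/6347 26/6347]
x' = x̄ + K·y = [-30539/6347, 4/11, 6126/6347]
P' = (I − K·H)·P̄ = [161156/19041 -151/33 -5327/6347; -151/33 167/33 4/11; -5327/6347 4/11 3123/6347]

x' = [-30539/6347, 4/11, 6126/6347]
P' = [161156/19041 -151/33 -5327/6347; -151/33 167/33 4/11; -5327/6347 4/11 3123/6347]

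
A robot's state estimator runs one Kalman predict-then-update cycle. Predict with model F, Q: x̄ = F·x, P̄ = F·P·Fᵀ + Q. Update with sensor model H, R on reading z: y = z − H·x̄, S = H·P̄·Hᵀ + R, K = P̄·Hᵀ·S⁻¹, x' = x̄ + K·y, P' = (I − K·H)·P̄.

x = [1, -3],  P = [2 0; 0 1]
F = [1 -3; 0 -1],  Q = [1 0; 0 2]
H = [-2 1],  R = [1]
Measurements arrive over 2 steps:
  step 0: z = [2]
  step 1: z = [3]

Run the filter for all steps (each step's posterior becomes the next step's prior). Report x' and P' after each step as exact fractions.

step 0: x' = [1/40, 63/40], P' = [39/40 57/40; 57/40 111/40]
step 1: x' = [-3963/2071, -80/109], P' = [2346/2071 184/109; 184/109 349/109]

step 0: x̄ = F·x = [10, 3]
step 0: P̄ = F·P·Fᵀ + Q = [12 3; 3 3]
step 0: y = z − H·x̄ = [19]
step 0: S = H·P̄·Hᵀ + R = [40]
step 0: K = P̄·Hᵀ·S⁻¹ = [-21/40; -3/40]
step 0: x' = x̄ + K·y = [1/40, 63/40]
step 0: P' = (I − K·H)·P̄ = [39/40 57/40; 57/40 111/40]
step 1: x̄ = F·x = [-47/10, -63/40]
step 1: P̄ = F·P·Fᵀ + Q = [92/5 69/10; 69/10 191/40]
step 1: y = z − H·x̄ = [-193/40]
step 1: S = H·P̄·Hᵀ + R = [2071/40]
step 1: K = P̄·Hᵀ·S⁻¹ = [-1196/2071; -19/109]
step 1: x' = x̄ + K·y = [-3963/2071, -80/109]
step 1: P' = (I − K·H)·P̄ = [2346/2071 184/109; 184/109 349/109]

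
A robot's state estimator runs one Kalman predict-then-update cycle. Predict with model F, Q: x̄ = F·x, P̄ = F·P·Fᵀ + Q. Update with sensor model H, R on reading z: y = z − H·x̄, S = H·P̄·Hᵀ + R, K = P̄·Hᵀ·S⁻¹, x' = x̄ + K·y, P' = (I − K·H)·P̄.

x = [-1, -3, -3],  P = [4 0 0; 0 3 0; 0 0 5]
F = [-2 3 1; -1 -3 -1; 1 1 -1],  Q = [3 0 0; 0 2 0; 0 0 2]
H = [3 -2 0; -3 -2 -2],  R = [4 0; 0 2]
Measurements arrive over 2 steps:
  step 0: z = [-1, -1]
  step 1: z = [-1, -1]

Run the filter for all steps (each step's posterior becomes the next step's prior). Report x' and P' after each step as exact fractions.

step 0: x̄ = F·x = [-10, 13, -1]
step 0: P̄ = F·P·Fᵀ + Q = [51 -24 -4; -24 38 -8; -4 -8 14]
step 0: y = z − H·x̄ = [55, -7]
step 0: S = H·P̄·Hᵀ + R = [903 -315; -315 269]
step 0: K = P̄·Hᵀ·S⁻¹ = [3919/23947 -578/3421; -18016/71841 -852/3421; 538/71841 30/3421]
step 0: x' = x̄ + K·y = [4397/23947, 68297/71841, -46661/71841]
step 0: P' = (I − K·H)·P̄ = [41116/23947 53836/23947 -111464/23947; 53836/23947 278294/71841 -502664/71841; -111464/23947 -502664/71841 1003622/71841]
step 1: x̄ = F·x = [131848/71841, -171421/71841, 18307/10263]
step 1: P̄ = F·P·Fᵀ + Q = [600671/71841 -95456/71841 -35968/10263; -95456/71841 1059578/71841 -229424/10263; -35968/10263 -229424/10263 506582/10263]
step 1: y = z − H·x̄ = [-73657/6531, 79053/23947]
step 1: S = H·P̄·Hᵀ + R = [1007017/6531 -184271/2177; -184271/2177 2319267/23947]
step 1: K = P̄·Hᵀ·S⁻¹ = [16544483/93017903 -94694/25368519; -19372960/93017903 136924/8456173; -4430274/93017903 -12449482/25368519]
step 1: x' = x̄ + K·y = [-51067217/279053709, 1509913/93017903, 195591137/279053709]
step 1: P' = (I − K·H)·P̄ = [940271828/279053709 437046948/93017903 -2720506952/279053709; 437046948/93017903 694316342/93017903 -1351392928/93017903; -2720506952/279053709 -1351392928/93017903 8271883514/279053709]

step 0: x' = [4397/23947, 68297/71841, -46661/71841], P' = [41116/23947 53836/23947 -111464/23947; 53836/23947 278294/71841 -502664/71841; -111464/23947 -502664/71841 1003622/71841]
step 1: x' = [-51067217/279053709, 1509913/93017903, 195591137/279053709], P' = [940271828/279053709 437046948/93017903 -2720506952/279053709; 437046948/93017903 694316342/93017903 -1351392928/93017903; -2720506952/279053709 -1351392928/93017903 8271883514/279053709]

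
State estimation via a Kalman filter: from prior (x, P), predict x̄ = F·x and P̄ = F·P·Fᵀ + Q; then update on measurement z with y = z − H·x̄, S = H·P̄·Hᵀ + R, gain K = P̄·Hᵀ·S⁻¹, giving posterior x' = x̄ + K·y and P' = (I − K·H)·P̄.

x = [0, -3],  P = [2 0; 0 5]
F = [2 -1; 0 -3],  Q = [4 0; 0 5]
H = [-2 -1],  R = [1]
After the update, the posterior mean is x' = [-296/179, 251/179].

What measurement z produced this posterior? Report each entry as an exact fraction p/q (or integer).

z = [2]

x̄ = F·x = [3, 9]
P̄ = F·P·Fᵀ + Q = [17 15; 15 50]
S = H·P̄·Hᵀ + R = [179]
K = P̄·Hᵀ·S⁻¹ = [-49/179; -80/179]
x' − x̄ = [-833/179, -1360/179] = K·y
y = (KᵀK)⁻¹·Kᵀ·(x' − x̄) = [17]
z = y + H·x̄ = [17] + [-15] = [2]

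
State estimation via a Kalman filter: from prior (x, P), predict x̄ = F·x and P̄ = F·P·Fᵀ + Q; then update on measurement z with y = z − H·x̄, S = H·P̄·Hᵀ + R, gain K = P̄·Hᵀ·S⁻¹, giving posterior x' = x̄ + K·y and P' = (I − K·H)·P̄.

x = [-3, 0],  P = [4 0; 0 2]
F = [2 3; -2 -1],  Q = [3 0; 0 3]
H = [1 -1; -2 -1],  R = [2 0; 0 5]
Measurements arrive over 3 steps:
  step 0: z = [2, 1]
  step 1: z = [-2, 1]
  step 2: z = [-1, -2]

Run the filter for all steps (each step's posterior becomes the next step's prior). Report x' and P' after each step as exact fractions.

step 0: x' = [1437/3319, -3543/3319], P' = [2421/3319 73/3319; 73/3319 4019/3319]
step 1: x' = [-3781135/3312809, 2260171/3312809], P' = [2379383/3312809 35679/3312809; 35679/3312809 3605597/3312809]
step 2: x' = [316624176/1020404093, 1370637349/1020404093], P' = [2190952105/3061212279 10677355/1020404093; 10677355/1020404093 1109675905/1020404093]

step 0: x̄ = F·x = [-6, 6]
step 0: P̄ = F·P·Fᵀ + Q = [37 -22; -22 21]
step 0: y = z − H·x̄ = [14, -5]
step 0: S = H·P̄·Hᵀ + R = [104 -75; -75 86]
step 0: K = P̄·Hᵀ·S⁻¹ = [1174/3319 -983/3319; -1973/3319 -833/3319]
step 0: x' = x̄ + K·y = [1437/3319, -3543/3319]
step 0: P' = (I − K·H)·P̄ = [2421/3319 73/3319; 73/3319 4019/3319]
step 1: x̄ = F·x = [-7755/3319, 669/3319]
step 1: P̄ = F·P·Fᵀ + Q = [56688/3319 -22325/3319; -22325/3319 23952/3319]
step 1: y = z − H·x̄ = [1786/3319, -11522/3319]
step 1: S = H·P̄·Hᵀ + R = [131928/3319 -111749/3319; -111749/3319 177999/3319]
step 1: K = P̄·Hᵀ·S⁻¹ = [1171852/3312809 -958889/3312809; -1784959/3312809 -735391/3312809]
step 1: x' = x̄ + K·y = [-3781135/3312809, 2260171/3312809]
step 1: P' = (I − K·H)·P̄ = [2379383/3312809 35679/3312809; 35679/3312809 3605597/3312809]
step 2: x̄ = F·x = [-781757/3312809, 5302099/3312809]
step 2: P̄ = F·P·Fᵀ + Q = [52334480/3312809 -20619755/3312809; -20619755/3312809 23204272/3312809]
step 2: y = z − H·x̄ = [2771047/3312809, -2887033/3312809]
step 2: S = H·P̄·Hᵀ + R = [123403880/3312809 -102084443/3312809; -102084443/3312809 166627217/3312809]
step 2: K = P̄·Hᵀ·S⁻¹ = [1079460020/3061212279 -23859115/82735467; -549499275/1020404093 -6113679/27578489]
step 2: x' = x̄ + K·y = [316624176/1020404093, 1370637349/1020404093]
step 2: P' = (I − K·H)·P̄ = [2190952105/3061212279 10677355/1020404093; 10677355/1020404093 1109675905/1020404093]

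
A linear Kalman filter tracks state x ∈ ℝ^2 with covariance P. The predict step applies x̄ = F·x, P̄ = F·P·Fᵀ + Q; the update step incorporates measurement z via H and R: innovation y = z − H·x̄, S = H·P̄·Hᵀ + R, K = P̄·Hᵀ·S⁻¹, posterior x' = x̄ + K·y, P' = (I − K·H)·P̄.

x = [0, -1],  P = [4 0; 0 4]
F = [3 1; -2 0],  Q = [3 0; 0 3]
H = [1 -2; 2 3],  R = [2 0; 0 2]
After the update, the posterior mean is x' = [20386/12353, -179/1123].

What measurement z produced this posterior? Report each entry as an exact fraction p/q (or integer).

x̄ = F·x = [-1, 0]
P̄ = F·P·Fᵀ + Q = [43 -24; -24 19]
S = H·P̄·Hᵀ + R = [217 -4; -4 57]
K = P̄·Hᵀ·S⁻¹ = [5243/12353 3402/12353; -318/1123 155/1123]
x' − x̄ = [32739/12353, -179/1123] = K·y
y = (KᵀK)⁻¹·Kᵀ·(x' − x̄) = [3, 5]
z = y + H·x̄ = [3, 5] + [-1, -2] = [2, 3]

z = [2, 3]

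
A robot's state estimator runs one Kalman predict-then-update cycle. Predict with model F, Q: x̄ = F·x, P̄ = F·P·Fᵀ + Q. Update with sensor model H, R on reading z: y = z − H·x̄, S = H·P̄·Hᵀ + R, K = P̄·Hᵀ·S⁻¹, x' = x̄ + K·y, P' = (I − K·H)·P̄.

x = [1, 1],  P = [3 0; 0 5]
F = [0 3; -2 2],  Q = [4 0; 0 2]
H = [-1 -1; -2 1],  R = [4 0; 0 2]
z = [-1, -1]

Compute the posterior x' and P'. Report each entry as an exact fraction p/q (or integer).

x' = [2561/3814, 761/3814]
P' = [1247/1907 1209/1907; 1209/1907 3515/1907]

x̄ = F·x = [3, 0]
P̄ = F·P·Fᵀ + Q = [49 30; 30 34]
y = z − H·x̄ = [2, 5]
S = H·P̄·Hᵀ + R = [147 94; 94 112]
K = P̄·Hᵀ·S⁻¹ = [-614/1907 -1285/3814; -1181/1907 1097/3814]
x' = x̄ + K·y = [2561/3814, 761/3814]
P' = (I − K·H)·P̄ = [1247/1907 1209/1907; 1209/1907 3515/1907]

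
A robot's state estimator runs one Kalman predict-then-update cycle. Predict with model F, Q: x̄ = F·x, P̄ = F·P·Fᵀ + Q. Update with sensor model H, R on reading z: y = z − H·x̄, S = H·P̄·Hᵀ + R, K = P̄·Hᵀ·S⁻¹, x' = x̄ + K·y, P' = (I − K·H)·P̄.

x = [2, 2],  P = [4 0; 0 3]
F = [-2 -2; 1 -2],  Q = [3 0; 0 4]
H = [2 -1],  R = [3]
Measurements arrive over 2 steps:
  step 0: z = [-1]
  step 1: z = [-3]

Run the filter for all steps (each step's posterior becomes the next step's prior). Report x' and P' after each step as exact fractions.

step 0: x̄ = F·x = [-8, -2]
step 0: P̄ = F·P·Fᵀ + Q = [31 4; 4 20]
step 0: y = z − H·x̄ = [13]
step 0: S = H·P̄·Hᵀ + R = [131]
step 0: K = P̄·Hᵀ·S⁻¹ = [58/131; -12/131]
step 0: x' = x̄ + K·y = [-294/131, -418/131]
step 0: P' = (I − K·H)·P̄ = [697/131 1220/131; 1220/131 2476/131]
step 1: x̄ = F·x = [1424/131, 542/131]
step 1: P̄ = F·P·Fᵀ + Q = [22845/131 10950/131; 10950/131 6245/131]
step 1: y = z − H·x̄ = [-2699/131]
step 1: S = H·P̄·Hᵀ + R = [54218/131]
step 1: K = P̄·Hᵀ·S⁻¹ = [17370/27109; 15655/54218]
step 1: x' = x̄ + K·y = [-63194/27109, -98219/54218]
step 1: P' = (I − K·H)·P̄ = [121155/27109 190200/27109; 190200/27109 713835/54218]

step 0: x' = [-294/131, -418/131], P' = [697/131 1220/131; 1220/131 2476/131]
step 1: x' = [-63194/27109, -98219/54218], P' = [121155/27109 190200/27109; 190200/27109 713835/54218]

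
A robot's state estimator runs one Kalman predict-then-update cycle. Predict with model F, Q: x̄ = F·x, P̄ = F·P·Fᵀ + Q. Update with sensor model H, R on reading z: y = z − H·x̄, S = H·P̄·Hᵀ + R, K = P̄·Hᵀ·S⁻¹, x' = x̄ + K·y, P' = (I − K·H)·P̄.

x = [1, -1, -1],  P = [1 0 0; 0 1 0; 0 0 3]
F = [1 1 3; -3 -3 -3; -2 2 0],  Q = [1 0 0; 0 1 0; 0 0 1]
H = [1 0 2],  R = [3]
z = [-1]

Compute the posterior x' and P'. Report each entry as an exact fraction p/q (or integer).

x̄ = F·x = [-3, 3, -4]
P̄ = F·P·Fᵀ + Q = [30 -33 0; -33 46 0; 0 0 9]
y = z − H·x̄ = [10]
S = H·P̄·Hᵀ + R = [69]
K = P̄·Hᵀ·S⁻¹ = [10/23; -11/23; 6/23]
x' = x̄ + K·y = [31/23, -41/23, -32/23]
P' = (I − K·H)·P̄ = [390/23 -429/23 -180/23; -429/23 695/23 198/23; -180/23 198/23 99/23]

x' = [31/23, -41/23, -32/23]
P' = [390/23 -429/23 -180/23; -429/23 695/23 198/23; -180/23 198/23 99/23]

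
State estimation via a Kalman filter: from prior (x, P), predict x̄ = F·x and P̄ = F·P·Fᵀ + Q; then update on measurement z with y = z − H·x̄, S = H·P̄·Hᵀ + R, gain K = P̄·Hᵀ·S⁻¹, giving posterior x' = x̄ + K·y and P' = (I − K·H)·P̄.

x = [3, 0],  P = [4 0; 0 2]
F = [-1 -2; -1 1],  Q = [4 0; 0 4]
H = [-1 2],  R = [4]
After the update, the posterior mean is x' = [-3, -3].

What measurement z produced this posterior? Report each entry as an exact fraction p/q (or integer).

z = [-3]

x̄ = F·x = [-3, -3]
P̄ = F·P·Fᵀ + Q = [16 0; 0 10]
S = H·P̄·Hᵀ + R = [60]
K = P̄·Hᵀ·S⁻¹ = [-4/15; 1/3]
x' − x̄ = [0, 0] = K·y
y = (KᵀK)⁻¹·Kᵀ·(x' − x̄) = [0]
z = y + H·x̄ = [0] + [-3] = [-3]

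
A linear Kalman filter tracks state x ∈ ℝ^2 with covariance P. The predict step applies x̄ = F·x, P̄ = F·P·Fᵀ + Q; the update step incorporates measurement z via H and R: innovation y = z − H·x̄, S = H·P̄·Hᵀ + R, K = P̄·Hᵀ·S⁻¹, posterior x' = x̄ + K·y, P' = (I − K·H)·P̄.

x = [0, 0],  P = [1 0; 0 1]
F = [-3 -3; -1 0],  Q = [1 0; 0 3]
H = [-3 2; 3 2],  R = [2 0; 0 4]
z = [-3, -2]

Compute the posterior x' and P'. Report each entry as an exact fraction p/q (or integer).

x̄ = F·x = [0, 0]
P̄ = F·P·Fᵀ + Q = [19 3; 3 4]
y = z − H·x̄ = [-3, -2]
S = H·P̄·Hᵀ + R = [153 -155; -155 227]
K = P̄·Hᵀ·S⁻¹ = [-906/5353 867/5353; 1204/5353 1223/5353]
x' = x̄ + K·y = [984/5353, -6058/5353]
P' = (I − K·H)·P̄ = [880/5353 414/5353; 414/5353 1825/5353]

x' = [984/5353, -6058/5353]
P' = [880/5353 414/5353; 414/5353 1825/5353]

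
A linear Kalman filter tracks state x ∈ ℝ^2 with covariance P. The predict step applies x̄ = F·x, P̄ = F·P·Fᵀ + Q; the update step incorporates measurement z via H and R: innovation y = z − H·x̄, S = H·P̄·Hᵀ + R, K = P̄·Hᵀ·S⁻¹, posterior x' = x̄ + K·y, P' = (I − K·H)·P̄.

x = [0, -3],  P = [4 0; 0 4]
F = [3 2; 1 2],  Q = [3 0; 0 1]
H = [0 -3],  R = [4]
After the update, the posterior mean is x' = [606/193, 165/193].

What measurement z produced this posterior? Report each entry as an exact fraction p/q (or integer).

z = [-3]

x̄ = F·x = [-6, -6]
P̄ = F·P·Fᵀ + Q = [55 28; 28 21]
S = H·P̄·Hᵀ + R = [193]
K = P̄·Hᵀ·S⁻¹ = [-84/193; -63/193]
x' − x̄ = [1764/193, 1323/193] = K·y
y = (KᵀK)⁻¹·Kᵀ·(x' − x̄) = [-21]
z = y + H·x̄ = [-21] + [18] = [-3]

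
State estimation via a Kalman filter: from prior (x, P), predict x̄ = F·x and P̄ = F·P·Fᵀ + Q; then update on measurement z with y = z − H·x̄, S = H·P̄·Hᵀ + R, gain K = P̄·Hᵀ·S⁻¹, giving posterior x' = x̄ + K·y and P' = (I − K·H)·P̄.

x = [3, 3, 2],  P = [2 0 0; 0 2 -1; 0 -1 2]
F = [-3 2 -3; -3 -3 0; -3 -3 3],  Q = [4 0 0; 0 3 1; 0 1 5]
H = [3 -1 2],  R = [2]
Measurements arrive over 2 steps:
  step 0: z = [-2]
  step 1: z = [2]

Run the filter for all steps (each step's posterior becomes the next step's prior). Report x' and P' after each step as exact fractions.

step 0: x' = [136/133, -5818/399, -1317/133], P' = [2433/133 -2291/133 -4752/133; -2291/133 13625/399 5722/133; -4752/133 5722/133 9998/133]
step 1: x' = [-342047/69534, 2766635/69534, 654889/23178], P' = [3726785/208602 -6352133/208602 -2927965/69534; -6352133/208602 34078229/208602 8853589/69534; -2927965/69534 8853589/69534 2953733/23178]

step 0: x̄ = F·x = [-9, -18, -12]
step 0: P̄ = F·P·Fᵀ + Q = [60 -3 -27; -3 39 46; -27 46 77]
step 0: y = z − H·x̄ = [31]
step 0: S = H·P̄·Hᵀ + R = [399]
step 0: K = P̄·Hᵀ·S⁻¹ = [43/133; 44/399; 9/133]
step 0: x' = x̄ + K·y = [136/133, -5818/399, -1317/133]
step 0: P' = (I − K·H)·P̄ = [2433/133 -2291/133 -4752/133; -2291/133 13625/399 5722/133; -4752/133 5722/133 9998/133]
step 1: x̄ = F·x = [-53/21, 5410/133, 1459/133]
step 1: P̄ = F·P·Fᵀ + Q = [611/21 -184/7 -862/7; -184/7 21933/133 12937/133; -862/7 12937/133 94721/133]
step 1: y = z − H·x̄ = [3765/133]
step 1: S = H·P̄·Hᵀ + R = [208602/133]
step 1: K = P̄·Hᵀ·S⁻¹ = [-17651/208602; -6547/208602; 42457/69534]
step 1: x' = x̄ + K·y = [-342047/69534, 2766635/69534, 654889/23178]
step 1: P' = (I − K·H)·P̄ = [3726785/208602 -6352133/208602 -2927965/69534; -6352133/208602 34078229/208602 8853589/69534; -2927965/69534 8853589/69534 2953733/23178]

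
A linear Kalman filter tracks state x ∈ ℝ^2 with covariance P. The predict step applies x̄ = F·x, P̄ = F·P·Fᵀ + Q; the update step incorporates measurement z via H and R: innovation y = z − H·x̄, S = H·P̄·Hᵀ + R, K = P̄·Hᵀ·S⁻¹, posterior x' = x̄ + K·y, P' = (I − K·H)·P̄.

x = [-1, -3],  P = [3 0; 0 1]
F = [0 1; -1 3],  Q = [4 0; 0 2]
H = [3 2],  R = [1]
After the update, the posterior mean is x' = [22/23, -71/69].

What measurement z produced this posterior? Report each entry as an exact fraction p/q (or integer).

z = [1]

x̄ = F·x = [-3, -8]
P̄ = F·P·Fᵀ + Q = [5 3; 3 14]
S = H·P̄·Hᵀ + R = [138]
K = P̄·Hᵀ·S⁻¹ = [7/46; 37/138]
x' − x̄ = [91/23, 481/69] = K·y
y = (KᵀK)⁻¹·Kᵀ·(x' − x̄) = [26]
z = y + H·x̄ = [26] + [-25] = [1]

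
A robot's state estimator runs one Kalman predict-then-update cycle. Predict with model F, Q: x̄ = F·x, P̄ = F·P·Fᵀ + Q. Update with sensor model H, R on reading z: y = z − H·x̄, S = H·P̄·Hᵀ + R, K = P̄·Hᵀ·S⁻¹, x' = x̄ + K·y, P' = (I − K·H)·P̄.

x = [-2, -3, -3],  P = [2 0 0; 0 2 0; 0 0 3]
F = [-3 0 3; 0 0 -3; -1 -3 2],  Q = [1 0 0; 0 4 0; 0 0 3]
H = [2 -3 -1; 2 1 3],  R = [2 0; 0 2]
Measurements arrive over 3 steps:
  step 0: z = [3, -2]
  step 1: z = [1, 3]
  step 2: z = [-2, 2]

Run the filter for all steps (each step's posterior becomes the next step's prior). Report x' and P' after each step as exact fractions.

step 0: x' = [151303/118790, 55977/118790, -189531/118790], P' = [247029/59395 237796/59395 -238983/59395; 237796/59395 247064/59395 -240887/59395; -238983/59395 -240887/59395 249436/59395]
step 1: x' = [-220779175/1352187723, -6910461667/8113126338, 5761106830/4056563169], P' = [500216990/450729241 1315195789/1352187723 -1305940511/1352187723; 1315195789/1352187723 4639979564/4056563169 -4126151932/4056563169; -1305940511/1352187723 -4126151932/4056563169 4599487130/4056563169]
step 2: x' = [-91240412571893/142612505222008, -29460763971755/142612505222008, 81722557853877/71306252611004], P' = [78649772511495/71306252611004 68959958530049/71306252611004 -34237879065537/35653126305502; 68959958530049/71306252611004 81236300089131/71306252611004 -36101912022229/35653126305502; -34237879065537/35653126305502 -36101912022229/35653126305502 20130167949232/17826563152751]

step 0: x̄ = F·x = [-3, 9, 5]
step 0: P̄ = F·P·Fᵀ + Q = [46 -27 24; -27 31 -18; 24 -18 35]
step 0: y = z − H·x̄ = [41, -20]
step 0: S = H·P̄·Hᵀ + R = [620 370; 370 604]
step 0: K = P̄·Hᵀ·S⁻¹ = [19653/118790 2981/23758; -24713/118790 -1/23758; -4741/118790 5891/23758]
step 0: x' = x̄ + K·y = [151303/118790, 55977/118790, -189531/118790]
step 0: P' = (I − K·H)·P̄ = [247029/59395 237796/59395 -238983/59395; 237796/59395 247064/59395 -240887/59395; -238983/59395 -240887/59395 249436/59395]
step 1: x̄ = F·x = [-511251/59395, 568593/118790, -349148/59395]
step 1: P̄ = F·P·Fᵀ + Q = [8829274/59395 -4395771/59395 8696697/59395; -4395771/59395 2482504/59395 -4381548/59395; 8696697/59395 -4381548/59395 8919886/59395]
step 1: y = z − H·x̄ = [3171277/118790, 3927669/118790]
step 1: S = H·P̄·Hᵀ + R = [58371484/59395 97295278/59395; 97295278/59395 178685356/59395]
step 1: K = P̄·Hᵀ·S⁻¹ = [180827542/1352187723 199338098/1352187723; -951306013/4056563169 76349251/4056563169; -28337200/4056563169 918333196/4056563169]
step 1: x' = x̄ + K·y = [-220779175/1352187723, -6910461667/8113126338, 5761106830/4056563169]
step 1: P' = (I − K·H)·P̄ = [500216990/450729241 1315195789/1352187723 -1305940511/1352187723; 1315195789/1352187723 4639979564/4056563169 -4126151932/4056563169; -1305940511/1352187723 -4126151932/4056563169 4599487130/4056563169]
step 2: x̄ = F·x = [6423444355/1352187723, -5761106830/1352187723, 45100487371/8113126338]
step 2: P̄ = F·P·Fᵀ + Q = [17387812347/450729241 -8517308663/450729241 49669609666/1352187723; -8517308663/450729241 6402404094/450729241 -25495251589/1352187723; 49669609666/1352187723 -25495251589/1352187723 165688040531/4056563169]
step 2: y = z − H·x̄ = [-151907020505/8113126338, -17954433413/901458482]
step 2: S = H·P̄·Hᵀ + R = [1183276633985/4056563169 180394243099/450729241; 180394243099/450729241 356161853329/450729241]
step 2: K = P̄·Hᵀ·S⁻¹ = [18895427563917/142612505222008 20832229159817/142612505222008; -33585159162837/142612505222008 2544745015855/142612505222008; -430357962851/71306252611004 16203337542089/71306252611004]
step 2: x' = x̄ + K·y = [-91240412571893/142612505222008, -29460763971755/142612505222008, 81722557853877/71306252611004]
step 2: P' = (I − K·H)·P̄ = [78649772511495/71306252611004 68959958530049/71306252611004 -34237879065537/35653126305502; 68959958530049/71306252611004 81236300089131/71306252611004 -36101912022229/35653126305502; -34237879065537/35653126305502 -36101912022229/35653126305502 20130167949232/17826563152751]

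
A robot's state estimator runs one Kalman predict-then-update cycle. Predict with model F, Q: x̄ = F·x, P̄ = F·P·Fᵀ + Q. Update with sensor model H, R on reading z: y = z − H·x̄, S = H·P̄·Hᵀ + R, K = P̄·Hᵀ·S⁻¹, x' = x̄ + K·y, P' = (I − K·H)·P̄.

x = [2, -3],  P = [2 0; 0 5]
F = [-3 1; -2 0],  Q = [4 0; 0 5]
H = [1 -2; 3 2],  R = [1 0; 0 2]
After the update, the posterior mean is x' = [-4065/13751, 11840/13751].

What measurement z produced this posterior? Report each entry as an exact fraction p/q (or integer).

z = [-2, 1]

x̄ = F·x = [-9, -4]
P̄ = F·P·Fᵀ + Q = [27 12; 12 13]
S = H·P̄·Hᵀ + R = [32 -19; -19 441]
K = P̄·Hᵀ·S⁻¹ = [3318/13751 3417/13751; -4996/13751 1718/13751]
x' − x̄ = [119694/13751, 66844/13751] = K·y
y = (KᵀK)⁻¹·Kᵀ·(x' − x̄) = [-1, 36]
z = y + H·x̄ = [-1, 36] + [-1, -35] = [-2, 1]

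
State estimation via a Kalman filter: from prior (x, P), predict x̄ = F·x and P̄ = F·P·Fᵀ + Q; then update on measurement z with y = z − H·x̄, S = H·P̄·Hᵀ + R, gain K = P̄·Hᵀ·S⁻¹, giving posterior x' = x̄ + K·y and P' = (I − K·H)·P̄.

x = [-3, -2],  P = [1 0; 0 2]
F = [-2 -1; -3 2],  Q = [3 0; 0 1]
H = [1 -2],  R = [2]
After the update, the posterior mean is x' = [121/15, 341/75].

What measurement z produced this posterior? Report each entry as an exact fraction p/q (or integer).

x̄ = F·x = [8, 5]
P̄ = F·P·Fᵀ + Q = [9 2; 2 18]
S = H·P̄·Hᵀ + R = [75]
K = P̄·Hᵀ·S⁻¹ = [1/15; -34/75]
x' − x̄ = [1/15, -34/75] = K·y
y = (KᵀK)⁻¹·Kᵀ·(x' − x̄) = [1]
z = y + H·x̄ = [1] + [-2] = [-1]

z = [-1]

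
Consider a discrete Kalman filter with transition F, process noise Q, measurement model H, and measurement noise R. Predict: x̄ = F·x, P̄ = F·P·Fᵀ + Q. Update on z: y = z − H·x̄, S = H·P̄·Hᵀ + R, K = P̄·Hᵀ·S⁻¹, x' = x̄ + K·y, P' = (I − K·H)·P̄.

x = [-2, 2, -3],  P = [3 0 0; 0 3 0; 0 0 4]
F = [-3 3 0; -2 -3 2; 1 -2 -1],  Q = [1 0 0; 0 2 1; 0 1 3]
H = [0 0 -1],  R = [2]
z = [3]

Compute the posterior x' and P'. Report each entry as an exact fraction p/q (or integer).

x̄ = F·x = [12, -8, -3]
P̄ = F·P·Fᵀ + Q = [55 -9 -27; -9 57 5; -27 5 22]
y = z − H·x̄ = [0]
S = H·P̄·Hᵀ + R = [24]
K = P̄·Hᵀ·S⁻¹ = [9/8; -5/24; -11/12]
x' = x̄ + K·y = [12, -8, -3]
P' = (I − K·H)·P̄ = [197/8 -27/8 -9/4; -27/8 1343/24 5/12; -9/4 5/12 11/6]

x' = [12, -8, -3]
P' = [197/8 -27/8 -9/4; -27/8 1343/24 5/12; -9/4 5/12 11/6]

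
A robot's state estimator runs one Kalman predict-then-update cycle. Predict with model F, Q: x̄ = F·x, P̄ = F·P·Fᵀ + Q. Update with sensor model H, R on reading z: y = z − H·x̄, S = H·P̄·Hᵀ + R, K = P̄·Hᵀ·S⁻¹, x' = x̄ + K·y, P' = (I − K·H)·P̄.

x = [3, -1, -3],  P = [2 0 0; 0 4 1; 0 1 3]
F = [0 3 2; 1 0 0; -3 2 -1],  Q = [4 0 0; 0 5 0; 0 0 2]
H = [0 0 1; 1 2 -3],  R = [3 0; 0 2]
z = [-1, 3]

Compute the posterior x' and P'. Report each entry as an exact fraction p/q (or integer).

x̄ = F·x = [-9, 3, -8]
P̄ = F·P·Fᵀ + Q = [64 0 19; 0 7 -6; 19 -6 35]
y = z − H·x̄ = [7, -18]
S = H·P̄·Hᵀ + R = [38 -98; -98 367]
K = P̄·Hᵀ·S⁻¹ = [7659/4342 1064/2171; 467/2171 314/2171; 3241/4342 -147/2171]
x' = x̄ + K·y = [-23769/4342, 4130/2171, -6757/4342]
P' = (I − K·H)·P̄ = [117471/4342 -11071/2171 22977/4342; -11071/2171 7951/2171 1401/2171; 22977/4342 1401/2171 9723/4342]

x' = [-23769/4342, 4130/2171, -6757/4342]
P' = [117471/4342 -11071/2171 22977/4342; -11071/2171 7951/2171 1401/2171; 22977/4342 1401/2171 9723/4342]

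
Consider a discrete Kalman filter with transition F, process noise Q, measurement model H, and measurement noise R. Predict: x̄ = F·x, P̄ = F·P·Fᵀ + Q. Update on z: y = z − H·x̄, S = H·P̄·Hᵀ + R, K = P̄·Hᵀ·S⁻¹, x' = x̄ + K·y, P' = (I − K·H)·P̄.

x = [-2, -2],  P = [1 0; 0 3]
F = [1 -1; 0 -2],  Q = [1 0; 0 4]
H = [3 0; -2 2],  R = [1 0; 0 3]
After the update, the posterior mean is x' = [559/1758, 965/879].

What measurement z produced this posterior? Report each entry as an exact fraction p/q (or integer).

x̄ = F·x = [0, 4]
P̄ = F·P·Fᵀ + Q = [5 6; 6 16]
S = H·P̄·Hᵀ + R = [46 6; 6 39]
K = P̄·Hᵀ·S⁻¹ = [191/586 1/879; 97/293 406/879]
x' − x̄ = [559/1758, -2551/879] = K·y
y = (KᵀK)⁻¹·Kᵀ·(x' − x̄) = [1, -7]
z = y + H·x̄ = [1, -7] + [0, 8] = [1, 1]

z = [1, 1]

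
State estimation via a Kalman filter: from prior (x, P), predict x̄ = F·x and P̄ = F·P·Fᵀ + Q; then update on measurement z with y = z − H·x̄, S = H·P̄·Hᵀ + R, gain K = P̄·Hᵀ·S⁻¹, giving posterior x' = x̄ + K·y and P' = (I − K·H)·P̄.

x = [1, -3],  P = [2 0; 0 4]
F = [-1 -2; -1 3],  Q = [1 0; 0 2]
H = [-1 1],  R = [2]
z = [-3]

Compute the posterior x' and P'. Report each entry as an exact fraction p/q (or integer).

x' = [11/35, -102/35]
P' = [314/105 232/105; 232/105 356/105]

x̄ = F·x = [5, -10]
P̄ = F·P·Fᵀ + Q = [19 -22; -22 40]
y = z − H·x̄ = [12]
S = H·P̄·Hᵀ + R = [105]
K = P̄·Hᵀ·S⁻¹ = [-41/105; 62/105]
x' = x̄ + K·y = [11/35, -102/35]
P' = (I − K·H)·P̄ = [314/105 232/105; 232/105 356/105]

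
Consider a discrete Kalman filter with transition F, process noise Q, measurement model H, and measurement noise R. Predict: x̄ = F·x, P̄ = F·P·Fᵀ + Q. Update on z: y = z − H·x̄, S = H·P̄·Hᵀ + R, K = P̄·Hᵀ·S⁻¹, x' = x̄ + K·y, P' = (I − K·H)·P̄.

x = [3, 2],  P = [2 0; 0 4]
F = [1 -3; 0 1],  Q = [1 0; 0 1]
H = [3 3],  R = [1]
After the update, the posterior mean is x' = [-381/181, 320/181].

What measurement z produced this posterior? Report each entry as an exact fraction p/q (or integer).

z = [-1]

x̄ = F·x = [-3, 2]
P̄ = F·P·Fᵀ + Q = [39 -12; -12 5]
S = H·P̄·Hᵀ + R = [181]
K = P̄·Hᵀ·S⁻¹ = [81/181; -21/181]
x' − x̄ = [162/181, -42/181] = K·y
y = (KᵀK)⁻¹·Kᵀ·(x' − x̄) = [2]
z = y + H·x̄ = [2] + [-3] = [-1]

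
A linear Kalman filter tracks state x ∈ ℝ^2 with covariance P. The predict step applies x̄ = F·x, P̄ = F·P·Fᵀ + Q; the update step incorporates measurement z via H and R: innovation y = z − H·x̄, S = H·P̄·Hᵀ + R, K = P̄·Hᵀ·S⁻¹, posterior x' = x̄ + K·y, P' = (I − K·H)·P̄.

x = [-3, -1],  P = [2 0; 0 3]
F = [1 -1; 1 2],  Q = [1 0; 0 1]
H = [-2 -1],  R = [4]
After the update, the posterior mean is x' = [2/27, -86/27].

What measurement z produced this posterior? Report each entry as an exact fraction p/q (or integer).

z = [2]

x̄ = F·x = [-2, -5]
P̄ = F·P·Fᵀ + Q = [6 -4; -4 15]
S = H·P̄·Hᵀ + R = [27]
K = P̄·Hᵀ·S⁻¹ = [-8/27; -7/27]
x' − x̄ = [56/27, 49/27] = K·y
y = (KᵀK)⁻¹·Kᵀ·(x' − x̄) = [-7]
z = y + H·x̄ = [-7] + [9] = [2]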